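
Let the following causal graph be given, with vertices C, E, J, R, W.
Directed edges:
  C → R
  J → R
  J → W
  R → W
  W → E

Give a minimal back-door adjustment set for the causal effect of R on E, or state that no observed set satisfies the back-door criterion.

R→E: minimal back-door set {J}.

desc(R)\{R}={E,W}; candidates ⊆ {C,J}.
size 0: {}; under {} R still reaches {C,E,J,W} ∋ E.
{J}: R⊥E given {J} in G with R→· removed — back-door holds.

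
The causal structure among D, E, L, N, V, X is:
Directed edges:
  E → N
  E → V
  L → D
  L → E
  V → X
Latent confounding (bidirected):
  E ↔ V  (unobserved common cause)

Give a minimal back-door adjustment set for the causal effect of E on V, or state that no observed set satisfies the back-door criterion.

desc(E)\{E}={N,V,X}; candidates ⊆ {D,L}.
E↔V: latent back-door arc(s) into E.
size 0: {}; under {} E still reaches {D,L,V,X} ∋ V.
size 1: {D}, {L}; under {D} E still reaches {L,V,X} ∋ V.
size 2: {D,L}; under {D,L} E still reaches {V,X} ∋ V.
E↔V cannot be blocked by any observed set — no back-door set.

E→V: no observed back-door set.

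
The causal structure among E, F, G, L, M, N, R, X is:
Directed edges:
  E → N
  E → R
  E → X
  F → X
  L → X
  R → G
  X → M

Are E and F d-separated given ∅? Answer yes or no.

Bayes-Ball from E | ∅ reaches {G,M,N,R,X}.
F ∉ reach(E|∅) ⇒ E ⊥ F | ∅.

Yes — E ⊥ F | ∅.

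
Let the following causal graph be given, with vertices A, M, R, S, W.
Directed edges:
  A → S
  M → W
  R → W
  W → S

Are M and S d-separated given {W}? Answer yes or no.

Bayes-Ball from M | {W} reaches {R}.
S ∉ reach(M|{W}) ⇒ M ⊥ S | {W}.

Yes — M ⊥ S | {W}.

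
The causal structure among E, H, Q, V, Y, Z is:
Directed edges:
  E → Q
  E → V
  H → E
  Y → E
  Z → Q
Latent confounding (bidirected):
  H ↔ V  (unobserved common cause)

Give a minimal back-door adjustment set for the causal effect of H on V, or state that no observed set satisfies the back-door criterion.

desc(H)\{H}={E,Q,V}; candidates ⊆ {Y,Z}.
H↔V: latent back-door arc(s) into H.
size 0: {}; under {} H still reaches {V} ∋ V.
size 1: {Y}, {Z}; under {Y} H still reaches {V} ∋ V.
size 2: {Y,Z}; under {Y,Z} H still reaches {V} ∋ V.
H↔V cannot be blocked by any observed set — no back-door set.

H→V: no observed back-door set.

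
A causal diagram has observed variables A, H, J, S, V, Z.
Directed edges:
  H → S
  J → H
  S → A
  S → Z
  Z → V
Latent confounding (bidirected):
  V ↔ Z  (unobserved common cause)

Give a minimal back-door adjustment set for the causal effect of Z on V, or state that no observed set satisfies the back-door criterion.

desc(Z)\{Z}={V}; candidates ⊆ {A,H,J,S}.
Z↔V: latent back-door arc(s) into Z.
size 0: {}; under {} Z still reaches {A,H,J,S,V} ∋ V.
size 1: {A}, {H}, {J} …(+1); under {A} Z still reaches {H,J,S,V} ∋ V.
size 2: {A,H}, {A,J}, {A,S} …(+3); under {A,H} Z still reaches {S,V} ∋ V.
Z↔V cannot be blocked by any observed set — no back-door set.

Z→V: no observed back-door set.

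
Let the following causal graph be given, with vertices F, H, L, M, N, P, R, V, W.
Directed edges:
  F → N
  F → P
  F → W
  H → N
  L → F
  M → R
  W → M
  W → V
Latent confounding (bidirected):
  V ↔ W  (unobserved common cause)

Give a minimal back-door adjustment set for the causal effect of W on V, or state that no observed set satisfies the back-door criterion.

desc(W)\{W}={M,R,V}; candidates ⊆ {F,H,L,N,P}.
W↔V: latent back-door arc(s) into W.
size 0: {}; under {} W still reaches {F,L,N,P,V} ∋ V.
size 1: {F}, {H}, {L} …(+2); under {F} W still reaches {V} ∋ V.
size 2: {F,H}, {F,L}, {F,N} …(+7); under {F,H} W still reaches {V} ∋ V.
W↔V cannot be blocked by any observed set — no back-door set.

W→V: no observed back-door set.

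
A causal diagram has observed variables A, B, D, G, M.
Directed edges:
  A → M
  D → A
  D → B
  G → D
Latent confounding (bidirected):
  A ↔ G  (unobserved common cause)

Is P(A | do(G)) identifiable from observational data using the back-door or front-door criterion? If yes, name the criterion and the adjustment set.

P(A|do(G)): frontdoor, adjust for {D}.

desc(G)\{G}={A,B,D,M}; candidates ⊆ {—}.
G↔A: latent back-door arc(s) into G.
size 0: {}; under {} G still reaches {A,M} ∋ A.
G↔A cannot be blocked by any observed set — no back-door set.
{D}: (i) intercepts every directed G→A path; (ii) no back-door G→{D}; (iii) {G} blocks every back-door {D}→A. Front-door holds.
P(A|do(G)) = Σ_{D} P(D|G) Σ_{G'} P(A|D,G')P(G').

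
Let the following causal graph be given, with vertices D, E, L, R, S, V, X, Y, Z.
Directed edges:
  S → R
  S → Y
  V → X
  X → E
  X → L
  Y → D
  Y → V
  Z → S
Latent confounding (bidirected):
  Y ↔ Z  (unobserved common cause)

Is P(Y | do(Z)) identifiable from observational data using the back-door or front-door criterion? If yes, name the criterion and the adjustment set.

P(Y|do(Z)): frontdoor, adjust for {S}.

desc(Z)\{Z}={D,E,L,R,S,V,X,Y}; candidates ⊆ {—}.
Z↔Y: latent back-door arc(s) into Z.
size 0: {}; under {} Z still reaches {D,E,L,V,X,Y} ∋ Y.
Z↔Y cannot be blocked by any observed set — no back-door set.
{S}: (i) intercepts every directed Z→Y path; (ii) no back-door Z→{S}; (iii) {Z} blocks every back-door {S}→Y. Front-door holds.
P(Y|do(Z)) = Σ_{S} P(S|Z) Σ_{Z'} P(Y|S,Z')P(Z').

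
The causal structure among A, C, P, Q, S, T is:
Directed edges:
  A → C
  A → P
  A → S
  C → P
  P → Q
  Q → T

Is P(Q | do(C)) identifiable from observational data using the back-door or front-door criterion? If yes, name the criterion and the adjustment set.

desc(C)\{C}={P,Q,T}; candidates ⊆ {A,S}.
size 0: {}; under {} C still reaches {A,P,Q,S,T} ∋ Q.
{A}: C⊥Q given {A} in G with C→· removed — back-door holds.
P(Q|do(C)) = Σ_{A} P(Q|C,A)·P(A).

P(Q|do(C)): backdoor, adjust for {A}.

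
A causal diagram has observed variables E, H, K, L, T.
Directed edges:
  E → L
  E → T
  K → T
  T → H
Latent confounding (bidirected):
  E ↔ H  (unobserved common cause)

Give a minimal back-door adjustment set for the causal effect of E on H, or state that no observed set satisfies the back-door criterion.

desc(E)\{E}={H,L,T}; candidates ⊆ {K}.
E↔H: latent back-door arc(s) into E.
size 0: {}; under {} E still reaches {H} ∋ H.
size 1: {K}; under {K} E still reaches {H} ∋ H.
E↔H cannot be blocked by any observed set — no back-door set.

E→H: no observed back-door set.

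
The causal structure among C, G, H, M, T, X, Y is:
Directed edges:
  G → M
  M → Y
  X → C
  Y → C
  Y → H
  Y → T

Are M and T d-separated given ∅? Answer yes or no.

Bayes-Ball from M | ∅ reaches {C,G,H,T,Y}.
T ∈ reach(M|∅) ⇒ M ⊥̸ T | ∅.

No — M and T are d-connected given ∅.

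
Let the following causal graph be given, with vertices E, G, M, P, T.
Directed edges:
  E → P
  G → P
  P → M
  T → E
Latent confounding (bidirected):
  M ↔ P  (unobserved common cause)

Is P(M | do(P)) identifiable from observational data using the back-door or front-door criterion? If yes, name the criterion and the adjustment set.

desc(P)\{P}={M}; candidates ⊆ {E,G,T}.
P↔M: latent back-door arc(s) into P.
size 0: {}; under {} P still reaches {E,G,M,T} ∋ M.
size 1: {E}, {G}, {T}; under {E} P still reaches {G,M} ∋ M.
size 2: {E,G}, {E,T}, {G,T}; under {E,G} P still reaches {M} ∋ M.
P↔M cannot be blocked by any observed set — no back-door set.
No mediator lies on a directed P→…→M path.
Neither criterion identifies P(M|do(P)) in this graph.

P(M|do(P)): not identifiable (no BD/FD set).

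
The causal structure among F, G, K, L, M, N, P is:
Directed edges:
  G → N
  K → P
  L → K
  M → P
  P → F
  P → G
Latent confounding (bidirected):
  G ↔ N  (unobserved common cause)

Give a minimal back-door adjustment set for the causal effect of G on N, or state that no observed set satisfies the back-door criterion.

G→N: no observed back-door set.

desc(G)\{G}={N}; candidates ⊆ {F,K,L,M,P}.
G↔N: latent back-door arc(s) into G.
size 0: {}; under {} G still reaches {F,K,L,M,N,P} ∋ N.
size 1: {F}, {K}, {L} …(+2); under {F} G still reaches {K,L,M,N,P} ∋ N.
size 2: {F,K}, {F,L}, {F,M} …(+7); under {F,K} G still reaches {M,N,P} ∋ N.
G↔N cannot be blocked by any observed set — no back-door set.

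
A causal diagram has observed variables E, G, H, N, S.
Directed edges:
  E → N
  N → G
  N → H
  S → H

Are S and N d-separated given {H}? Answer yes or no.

No — S and N are d-connected given {H}.

Bayes-Ball from S | {H} reaches {E,G,N}.
N ∈ reach(S|{H}) ⇒ S ⊥̸ N | {H}.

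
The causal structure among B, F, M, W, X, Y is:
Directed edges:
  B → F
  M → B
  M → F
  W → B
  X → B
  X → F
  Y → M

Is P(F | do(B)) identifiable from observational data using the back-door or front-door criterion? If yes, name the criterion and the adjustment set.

desc(B)\{B}={F}; candidates ⊆ {M,W,X,Y}.
size 0: {}; under {} B still reaches {F,M,W,X,Y} ∋ F.
size 1: {M}, {W}, {X} …(+1); under {M} B still reaches {F,W,X} ∋ F.
{M,X}: B⊥F given {M,X} in G with B→· removed — back-door holds.
P(F|do(B)) = Σ_{M,X} P(F|B,M,X)·P(M,X).

P(F|do(B)): backdoor, adjust for {M, X}.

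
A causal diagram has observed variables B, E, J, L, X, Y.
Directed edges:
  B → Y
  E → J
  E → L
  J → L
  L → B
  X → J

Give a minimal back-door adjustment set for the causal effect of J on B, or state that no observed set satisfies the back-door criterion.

J→B: minimal back-door set {E}.

desc(J)\{J}={B,L,Y}; candidates ⊆ {E,X}.
size 0: {}; under {} J still reaches {B,E,L,X,Y} ∋ B.
{E}: J⊥B given {E} in G with J→· removed — back-door holds.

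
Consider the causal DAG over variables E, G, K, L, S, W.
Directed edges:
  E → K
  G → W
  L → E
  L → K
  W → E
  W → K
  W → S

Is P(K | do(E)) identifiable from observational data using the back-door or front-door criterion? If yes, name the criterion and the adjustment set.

P(K|do(E)): backdoor, adjust for {L, W}.

desc(E)\{E}={K}; candidates ⊆ {G,L,S,W}.
size 0: {}; under {} E still reaches {G,K,L,S,W} ∋ K.
size 1: {G}, {L}, {S} …(+1); under {G} E still reaches {K,L,S,W} ∋ K.
{L,W}: E⊥K given {L,W} in G with E→· removed — back-door holds.
P(K|do(E)) = Σ_{L,W} P(K|E,L,W)·P(L,W).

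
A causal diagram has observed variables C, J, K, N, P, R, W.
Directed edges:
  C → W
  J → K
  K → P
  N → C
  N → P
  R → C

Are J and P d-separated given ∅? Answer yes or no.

No — J and P are d-connected given ∅.

Bayes-Ball from J | ∅ reaches {K,P}.
P ∈ reach(J|∅) ⇒ J ⊥̸ P | ∅.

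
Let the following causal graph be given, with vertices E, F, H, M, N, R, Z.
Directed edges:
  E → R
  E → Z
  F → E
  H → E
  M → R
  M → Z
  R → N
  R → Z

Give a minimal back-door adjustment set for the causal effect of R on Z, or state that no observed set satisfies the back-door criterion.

R→Z: minimal back-door set {E, M}.

desc(R)\{R}={N,Z}; candidates ⊆ {E,F,H,M}.
size 0: {}; under {} R still reaches {E,F,H,M,Z} ∋ Z.
size 1: {E}, {F}, {H} …(+1); under {E} R still reaches {M,Z} ∋ Z.
{E,M}: R⊥Z given {E,M} in G with R→· removed — back-door holds.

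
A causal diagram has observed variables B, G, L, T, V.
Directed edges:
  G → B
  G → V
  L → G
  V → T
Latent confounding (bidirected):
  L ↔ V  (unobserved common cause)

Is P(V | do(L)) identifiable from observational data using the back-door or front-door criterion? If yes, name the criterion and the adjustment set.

desc(L)\{L}={B,G,T,V}; candidates ⊆ {—}.
L↔V: latent back-door arc(s) into L.
size 0: {}; under {} L still reaches {T,V} ∋ V.
L↔V cannot be blocked by any observed set — no back-door set.
{G}: (i) intercepts every directed L→V path; (ii) no back-door L→{G}; (iii) {L} blocks every back-door {G}→V. Front-door holds.
P(V|do(L)) = Σ_{G} P(G|L) Σ_{L'} P(V|G,L')P(L').

P(V|do(L)): frontdoor, adjust for {G}.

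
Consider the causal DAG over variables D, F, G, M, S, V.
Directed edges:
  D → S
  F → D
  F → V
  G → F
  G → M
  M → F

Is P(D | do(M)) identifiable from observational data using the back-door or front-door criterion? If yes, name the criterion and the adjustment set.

P(D|do(M)): backdoor, adjust for {G}.

desc(M)\{M}={D,F,S,V}; candidates ⊆ {G}.
size 0: {}; under {} M still reaches {D,F,G,S,V} ∋ D.
{G}: M⊥D given {G} in G with M→· removed — back-door holds.
P(D|do(M)) = Σ_{G} P(D|M,G)·P(G).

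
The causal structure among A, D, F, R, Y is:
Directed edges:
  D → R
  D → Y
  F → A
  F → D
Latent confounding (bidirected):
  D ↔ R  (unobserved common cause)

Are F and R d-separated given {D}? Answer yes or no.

Bayes-Ball from F | {D} reaches {A,R}.
R ∈ reach(F|{D}) ⇒ F ⊥̸ R | {D}.

No — F and R are d-connected given {D}.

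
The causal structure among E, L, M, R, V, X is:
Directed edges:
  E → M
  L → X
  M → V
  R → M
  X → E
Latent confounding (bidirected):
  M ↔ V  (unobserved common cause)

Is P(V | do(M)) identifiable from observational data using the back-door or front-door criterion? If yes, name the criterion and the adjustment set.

desc(M)\{M}={V}; candidates ⊆ {E,L,R,X}.
M↔V: latent back-door arc(s) into M.
size 0: {}; under {} M still reaches {E,L,R,V,X} ∋ V.
size 1: {E}, {L}, {R} …(+1); under {E} M still reaches {R,V} ∋ V.
size 2: {E,L}, {E,R}, {E,X} …(+3); under {E,L} M still reaches {R,V} ∋ V.
M↔V cannot be blocked by any observed set — no back-door set.
No mediator lies on a directed M→…→V path.
Neither criterion identifies P(V|do(M)) in this graph.

P(V|do(M)): not identifiable (no BD/FD set).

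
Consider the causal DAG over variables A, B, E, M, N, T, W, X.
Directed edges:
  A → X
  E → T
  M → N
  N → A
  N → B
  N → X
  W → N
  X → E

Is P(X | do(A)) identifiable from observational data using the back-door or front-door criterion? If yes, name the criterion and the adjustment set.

desc(A)\{A}={E,T,X}; candidates ⊆ {B,M,N,W}.
size 0: {}; under {} A still reaches {B,E,M,N,T,W,X} ∋ X.
{N}: A⊥X given {N} in G with A→· removed — back-door holds.
P(X|do(A)) = Σ_{N} P(X|A,N)·P(N).

P(X|do(A)): backdoor, adjust for {N}.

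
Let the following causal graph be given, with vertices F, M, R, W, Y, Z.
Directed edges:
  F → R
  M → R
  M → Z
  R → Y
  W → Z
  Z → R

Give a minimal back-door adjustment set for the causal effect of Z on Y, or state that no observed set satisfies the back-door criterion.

Z→Y: minimal back-door set {M}.

desc(Z)\{Z}={R,Y}; candidates ⊆ {F,M,W}.
size 0: {}; under {} Z still reaches {M,R,W,Y} ∋ Y.
{M}: Z⊥Y given {M} in G with Z→· removed — back-door holds.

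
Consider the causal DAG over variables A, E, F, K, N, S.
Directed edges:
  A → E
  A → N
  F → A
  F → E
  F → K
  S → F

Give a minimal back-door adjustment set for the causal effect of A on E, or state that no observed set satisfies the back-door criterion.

A→E: minimal back-door set {F}.

desc(A)\{A}={E,N}; candidates ⊆ {F,K,S}.
size 0: {}; under {} A still reaches {E,F,K,S} ∋ E.
{F}: A⊥E given {F} in G with A→· removed — back-door holds.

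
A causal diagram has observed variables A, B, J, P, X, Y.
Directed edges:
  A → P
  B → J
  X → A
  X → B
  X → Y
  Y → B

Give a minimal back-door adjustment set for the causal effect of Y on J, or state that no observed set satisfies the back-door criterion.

Y→J: minimal back-door set {X}.

desc(Y)\{Y}={B,J}; candidates ⊆ {A,P,X}.
size 0: {}; under {} Y still reaches {A,B,J,P,X} ∋ J.
{X}: Y⊥J given {X} in G with Y→· removed — back-door holds.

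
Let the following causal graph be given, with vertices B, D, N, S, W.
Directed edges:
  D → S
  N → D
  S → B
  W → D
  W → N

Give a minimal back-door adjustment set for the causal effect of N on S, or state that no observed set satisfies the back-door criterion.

N→S: minimal back-door set {W}.

desc(N)\{N}={B,D,S}; candidates ⊆ {W}.
size 0: {}; under {} N still reaches {B,D,S,W} ∋ S.
{W}: N⊥S given {W} in G with N→· removed — back-door holds.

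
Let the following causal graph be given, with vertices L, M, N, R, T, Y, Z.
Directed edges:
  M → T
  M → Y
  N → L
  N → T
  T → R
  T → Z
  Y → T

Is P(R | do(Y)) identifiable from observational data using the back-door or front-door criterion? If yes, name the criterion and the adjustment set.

P(R|do(Y)): backdoor, adjust for {M}.

desc(Y)\{Y}={R,T,Z}; candidates ⊆ {L,M,N}.
size 0: {}; under {} Y still reaches {M,R,T,Z} ∋ R.
{M}: Y⊥R given {M} in G with Y→· removed — back-door holds.
P(R|do(Y)) = Σ_{M} P(R|Y,M)·P(M).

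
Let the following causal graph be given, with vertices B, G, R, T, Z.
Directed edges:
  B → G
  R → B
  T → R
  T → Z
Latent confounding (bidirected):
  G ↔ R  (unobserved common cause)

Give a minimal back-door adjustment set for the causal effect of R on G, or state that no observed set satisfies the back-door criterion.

R→G: no observed back-door set.

desc(R)\{R}={B,G}; candidates ⊆ {T,Z}.
R↔G: latent back-door arc(s) into R.
size 0: {}; under {} R still reaches {G,T,Z} ∋ G.
size 1: {T}, {Z}; under {T} R still reaches {G} ∋ G.
size 2: {T,Z}; under {T,Z} R still reaches {G} ∋ G.
R↔G cannot be blocked by any observed set — no back-door set.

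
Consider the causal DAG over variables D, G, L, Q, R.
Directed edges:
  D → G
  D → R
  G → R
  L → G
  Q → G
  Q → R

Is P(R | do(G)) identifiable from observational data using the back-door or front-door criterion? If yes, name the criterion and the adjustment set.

P(R|do(G)): backdoor, adjust for {D, Q}.

desc(G)\{G}={R}; candidates ⊆ {D,L,Q}.
size 0: {}; under {} G still reaches {D,L,Q,R} ∋ R.
size 1: {D}, {L}, {Q}; under {D} G still reaches {L,Q,R} ∋ R.
{D,Q}: G⊥R given {D,Q} in G with G→· removed — back-door holds.
P(R|do(G)) = Σ_{D,Q} P(R|G,D,Q)·P(D,Q).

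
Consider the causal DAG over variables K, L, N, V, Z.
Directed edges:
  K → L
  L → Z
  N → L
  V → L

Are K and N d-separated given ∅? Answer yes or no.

Yes — K ⊥ N | ∅.

Bayes-Ball from K | ∅ reaches {L,Z}.
N ∉ reach(K|∅) ⇒ K ⊥ N | ∅.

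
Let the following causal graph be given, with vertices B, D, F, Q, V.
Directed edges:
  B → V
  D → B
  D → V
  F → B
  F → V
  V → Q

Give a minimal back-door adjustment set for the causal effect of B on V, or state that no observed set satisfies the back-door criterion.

desc(B)\{B}={Q,V}; candidates ⊆ {D,F}.
size 0: {}; under {} B still reaches {D,F,Q,V} ∋ V.
size 1: {D}, {F}; under {D} B still reaches {F,Q,V} ∋ V.
{D,F}: B⊥V given {D,F} in G with B→· removed — back-door holds.

B→V: minimal back-door set {D, F}.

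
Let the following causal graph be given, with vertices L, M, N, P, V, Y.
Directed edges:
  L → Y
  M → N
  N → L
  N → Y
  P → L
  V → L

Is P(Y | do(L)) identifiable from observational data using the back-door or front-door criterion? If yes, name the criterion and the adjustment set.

P(Y|do(L)): backdoor, adjust for {N}.

desc(L)\{L}={Y}; candidates ⊆ {M,N,P,V}.
size 0: {}; under {} L still reaches {M,N,P,V,Y} ∋ Y.
{N}: L⊥Y given {N} in G with L→· removed — back-door holds.
P(Y|do(L)) = Σ_{N} P(Y|L,N)·P(N).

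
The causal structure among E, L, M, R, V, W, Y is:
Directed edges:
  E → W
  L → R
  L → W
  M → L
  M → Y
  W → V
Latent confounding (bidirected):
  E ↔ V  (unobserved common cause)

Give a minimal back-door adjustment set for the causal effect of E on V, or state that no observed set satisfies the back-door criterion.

E→V: no observed back-door set.

desc(E)\{E}={V,W}; candidates ⊆ {L,M,R,Y}.
E↔V: latent back-door arc(s) into E.
size 0: {}; under {} E still reaches {V} ∋ V.
size 1: {L}, {M}, {R} …(+1); under {L} E still reaches {V} ∋ V.
size 2: {L,M}, {L,R}, {L,Y} …(+3); under {L,M} E still reaches {V} ∋ V.
E↔V cannot be blocked by any observed set — no back-door set.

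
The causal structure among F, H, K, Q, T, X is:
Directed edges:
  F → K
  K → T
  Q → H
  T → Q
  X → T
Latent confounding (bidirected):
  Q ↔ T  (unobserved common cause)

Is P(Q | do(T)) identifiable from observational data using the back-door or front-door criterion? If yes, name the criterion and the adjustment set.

P(Q|do(T)): not identifiable (no BD/FD set).

desc(T)\{T}={H,Q}; candidates ⊆ {F,K,X}.
T↔Q: latent back-door arc(s) into T.
size 0: {}; under {} T still reaches {F,H,K,Q,X} ∋ Q.
size 1: {F}, {K}, {X}; under {F} T still reaches {H,K,Q,X} ∋ Q.
size 2: {F,K}, {F,X}, {K,X}; under {F,K} T still reaches {H,Q,X} ∋ Q.
T↔Q cannot be blocked by any observed set — no back-door set.
No mediator lies on a directed T→…→Q path.
Neither criterion identifies P(Q|do(T)) in this graph.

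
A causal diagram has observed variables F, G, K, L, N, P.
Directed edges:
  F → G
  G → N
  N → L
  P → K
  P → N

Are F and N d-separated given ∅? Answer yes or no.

No — F and N are d-connected given ∅.

Bayes-Ball from F | ∅ reaches {G,L,N}.
N ∈ reach(F|∅) ⇒ F ⊥̸ N | ∅.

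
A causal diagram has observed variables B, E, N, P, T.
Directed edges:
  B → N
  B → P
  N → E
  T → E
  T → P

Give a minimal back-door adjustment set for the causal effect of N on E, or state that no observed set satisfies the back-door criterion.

N→E: minimal back-door set ∅.

desc(N)\{N}={E}; candidates ⊆ {B,P,T}.
∅: N⊥E given ∅ in G with N→· removed — back-door holds.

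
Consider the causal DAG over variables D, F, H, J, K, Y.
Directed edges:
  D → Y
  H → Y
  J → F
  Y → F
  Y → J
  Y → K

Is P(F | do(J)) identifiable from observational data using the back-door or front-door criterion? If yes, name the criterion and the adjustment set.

P(F|do(J)): backdoor, adjust for {Y}.

desc(J)\{J}={F}; candidates ⊆ {D,H,K,Y}.
size 0: {}; under {} J still reaches {D,F,H,K,Y} ∋ F.
{Y}: J⊥F given {Y} in G with J→· removed — back-door holds.
P(F|do(J)) = Σ_{Y} P(F|J,Y)·P(Y).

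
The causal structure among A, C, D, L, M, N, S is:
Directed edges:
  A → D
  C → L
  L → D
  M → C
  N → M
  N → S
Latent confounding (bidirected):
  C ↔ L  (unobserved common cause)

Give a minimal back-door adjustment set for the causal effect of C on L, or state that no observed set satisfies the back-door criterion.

C→L: no observed back-door set.

desc(C)\{C}={D,L}; candidates ⊆ {A,M,N,S}.
C↔L: latent back-door arc(s) into C.
size 0: {}; under {} C still reaches {D,L,M,N,S} ∋ L.
size 1: {A}, {M}, {N} …(+1); under {A} C still reaches {D,L,M,N,S} ∋ L.
size 2: {A,M}, {A,N}, {A,S} …(+3); under {A,M} C still reaches {D,L} ∋ L.
C↔L cannot be blocked by any observed set — no back-door set.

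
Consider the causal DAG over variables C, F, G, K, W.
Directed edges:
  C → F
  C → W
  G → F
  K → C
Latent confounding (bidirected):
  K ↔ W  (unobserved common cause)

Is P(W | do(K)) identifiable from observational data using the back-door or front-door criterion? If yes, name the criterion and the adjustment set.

desc(K)\{K}={C,F,W}; candidates ⊆ {G}.
K↔W: latent back-door arc(s) into K.
size 0: {}; under {} K still reaches {W} ∋ W.
size 1: {G}; under {G} K still reaches {W} ∋ W.
K↔W cannot be blocked by any observed set — no back-door set.
{C}: (i) intercepts every directed K→W path; (ii) no back-door K→{C}; (iii) {K} blocks every back-door {C}→W. Front-door holds.
P(W|do(K)) = Σ_{C} P(C|K) Σ_{K'} P(W|C,K')P(K').

P(W|do(K)): frontdoor, adjust for {C}.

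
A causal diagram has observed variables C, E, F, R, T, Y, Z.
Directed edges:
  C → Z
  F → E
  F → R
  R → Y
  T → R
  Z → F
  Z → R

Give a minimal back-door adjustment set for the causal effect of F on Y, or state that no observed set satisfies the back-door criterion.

desc(F)\{F}={E,R,Y}; candidates ⊆ {C,T,Z}.
size 0: {}; under {} F still reaches {C,R,Y,Z} ∋ Y.
{Z}: F⊥Y given {Z} in G with F→· removed — back-door holds.

F→Y: minimal back-door set {Z}.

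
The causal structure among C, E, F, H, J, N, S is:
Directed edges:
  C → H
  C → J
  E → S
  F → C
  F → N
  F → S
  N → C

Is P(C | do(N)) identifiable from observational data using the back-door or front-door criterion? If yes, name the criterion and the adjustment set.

P(C|do(N)): backdoor, adjust for {F}.

desc(N)\{N}={C,H,J}; candidates ⊆ {E,F,S}.
size 0: {}; under {} N still reaches {C,F,H,J,S} ∋ C.
{F}: N⊥C given {F} in G with N→· removed — back-door holds.
P(C|do(N)) = Σ_{F} P(C|N,F)·P(F).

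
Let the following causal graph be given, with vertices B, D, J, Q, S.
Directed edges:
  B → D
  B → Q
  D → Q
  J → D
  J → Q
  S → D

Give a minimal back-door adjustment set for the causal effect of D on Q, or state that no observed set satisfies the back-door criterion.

D→Q: minimal back-door set {B, J}.

desc(D)\{D}={Q}; candidates ⊆ {B,J,S}.
size 0: {}; under {} D still reaches {B,J,Q,S} ∋ Q.
size 1: {B}, {J}, {S}; under {B} D still reaches {J,Q,S} ∋ Q.
{B,J}: D⊥Q given {B,J} in G with D→· removed — back-door holds.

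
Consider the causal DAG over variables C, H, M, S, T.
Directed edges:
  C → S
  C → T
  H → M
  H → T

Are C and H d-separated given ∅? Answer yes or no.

Bayes-Ball from C | ∅ reaches {S,T}.
H ∉ reach(C|∅) ⇒ C ⊥ H | ∅.

Yes — C ⊥ H | ∅.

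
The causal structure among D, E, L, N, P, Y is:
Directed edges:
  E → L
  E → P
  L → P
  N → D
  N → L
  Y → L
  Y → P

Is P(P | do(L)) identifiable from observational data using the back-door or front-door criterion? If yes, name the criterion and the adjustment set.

desc(L)\{L}={P}; candidates ⊆ {D,E,N,Y}.
size 0: {}; under {} L still reaches {D,E,N,P,Y} ∋ P.
size 1: {D}, {E}, {N} …(+1); under {D} L still reaches {E,N,P,Y} ∋ P.
{E,Y}: L⊥P given {E,Y} in G with L→· removed — back-door holds.
P(P|do(L)) = Σ_{E,Y} P(P|L,E,Y)·P(E,Y).

P(P|do(L)): backdoor, adjust for {E, Y}.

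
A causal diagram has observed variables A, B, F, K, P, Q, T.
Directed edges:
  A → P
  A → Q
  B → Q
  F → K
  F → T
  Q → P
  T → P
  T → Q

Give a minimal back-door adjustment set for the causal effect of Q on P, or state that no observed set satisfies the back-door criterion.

desc(Q)\{Q}={P}; candidates ⊆ {A,B,F,K,T}.
size 0: {}; under {} Q still reaches {A,B,F,K,P,T} ∋ P.
size 1: {A}, {B}, {F} …(+2); under {A} Q still reaches {B,F,K,P,T} ∋ P.
{A,T}: Q⊥P given {A,T} in G with Q→· removed — back-door holds.

Q→P: minimal back-door set {A, T}.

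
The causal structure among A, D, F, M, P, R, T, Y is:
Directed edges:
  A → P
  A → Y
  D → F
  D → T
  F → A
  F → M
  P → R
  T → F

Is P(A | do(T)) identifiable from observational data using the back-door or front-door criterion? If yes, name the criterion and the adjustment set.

P(A|do(T)): backdoor, adjust for {D}.

desc(T)\{T}={A,F,M,P,R,Y}; candidates ⊆ {D}.
size 0: {}; under {} T still reaches {A,D,F,M,P,R,Y} ∋ A.
{D}: T⊥A given {D} in G with T→· removed — back-door holds.
P(A|do(T)) = Σ_{D} P(A|T,D)·P(D).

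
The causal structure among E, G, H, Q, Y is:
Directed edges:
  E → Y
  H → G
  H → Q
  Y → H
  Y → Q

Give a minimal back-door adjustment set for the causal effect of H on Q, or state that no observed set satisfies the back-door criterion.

desc(H)\{H}={G,Q}; candidates ⊆ {E,Y}.
size 0: {}; under {} H still reaches {E,Q,Y} ∋ Q.
{Y}: H⊥Q given {Y} in G with H→· removed — back-door holds.

H→Q: minimal back-door set {Y}.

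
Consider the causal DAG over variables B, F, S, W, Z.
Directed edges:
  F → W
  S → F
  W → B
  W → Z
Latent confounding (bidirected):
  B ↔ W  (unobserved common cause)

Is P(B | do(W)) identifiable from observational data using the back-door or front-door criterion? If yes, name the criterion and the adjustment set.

desc(W)\{W}={B,Z}; candidates ⊆ {F,S}.
W↔B: latent back-door arc(s) into W.
size 0: {}; under {} W still reaches {B,F,S} ∋ B.
size 1: {F}, {S}; under {F} W still reaches {B} ∋ B.
size 2: {F,S}; under {F,S} W still reaches {B} ∋ B.
W↔B cannot be blocked by any observed set — no back-door set.
No mediator lies on a directed W→…→B path.
Neither criterion identifies P(B|do(W)) in this graph.

P(B|do(W)): not identifiable (no BD/FD set).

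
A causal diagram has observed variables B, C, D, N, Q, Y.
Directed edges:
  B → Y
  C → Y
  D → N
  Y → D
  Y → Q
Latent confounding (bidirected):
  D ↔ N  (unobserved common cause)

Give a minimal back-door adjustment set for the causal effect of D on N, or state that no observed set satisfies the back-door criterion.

D→N: no observed back-door set.

desc(D)\{D}={N}; candidates ⊆ {B,C,Q,Y}.
D↔N: latent back-door arc(s) into D.
size 0: {}; under {} D still reaches {B,C,N,Q,Y} ∋ N.
size 1: {B}, {C}, {Q} …(+1); under {B} D still reaches {C,N,Q,Y} ∋ N.
size 2: {B,C}, {B,Q}, {B,Y} …(+3); under {B,C} D still reaches {N,Q,Y} ∋ N.
D↔N cannot be blocked by any observed set — no back-door set.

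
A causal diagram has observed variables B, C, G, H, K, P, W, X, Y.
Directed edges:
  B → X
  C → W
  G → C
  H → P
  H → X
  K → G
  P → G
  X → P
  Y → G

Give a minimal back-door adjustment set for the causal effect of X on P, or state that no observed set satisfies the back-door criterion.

X→P: minimal back-door set {H}.

desc(X)\{X}={C,G,P,W}; candidates ⊆ {B,H,K,Y}.
size 0: {}; under {} X still reaches {B,C,G,H,P,W} ∋ P.
{H}: X⊥P given {H} in G with X→· removed — back-door holds.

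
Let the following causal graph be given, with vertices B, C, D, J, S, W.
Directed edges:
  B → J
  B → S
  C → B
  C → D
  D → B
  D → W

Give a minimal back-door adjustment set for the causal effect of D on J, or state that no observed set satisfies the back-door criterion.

desc(D)\{D}={B,J,S,W}; candidates ⊆ {C}.
size 0: {}; under {} D still reaches {B,C,J,S} ∋ J.
{C}: D⊥J given {C} in G with D→· removed — back-door holds.

D→J: minimal back-door set {C}.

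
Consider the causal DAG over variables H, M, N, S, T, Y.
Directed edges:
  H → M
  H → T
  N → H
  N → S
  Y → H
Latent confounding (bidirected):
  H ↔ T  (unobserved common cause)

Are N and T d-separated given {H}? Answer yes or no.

No — N and T are d-connected given {H}.

Bayes-Ball from N | {H} reaches {S,T,Y}.
T ∈ reach(N|{H}) ⇒ N ⊥̸ T | {H}.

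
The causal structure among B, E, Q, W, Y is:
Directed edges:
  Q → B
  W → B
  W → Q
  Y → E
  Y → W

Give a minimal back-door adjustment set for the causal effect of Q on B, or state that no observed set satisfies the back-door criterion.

Q→B: minimal back-door set {W}.

desc(Q)\{Q}={B}; candidates ⊆ {E,W,Y}.
size 0: {}; under {} Q still reaches {B,E,W,Y} ∋ B.
{W}: Q⊥B given {W} in G with Q→· removed — back-door holds.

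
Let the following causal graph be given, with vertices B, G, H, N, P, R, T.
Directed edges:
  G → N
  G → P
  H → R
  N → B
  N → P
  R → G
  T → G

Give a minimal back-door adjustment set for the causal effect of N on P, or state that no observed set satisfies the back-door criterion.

N→P: minimal back-door set {G}.

desc(N)\{N}={B,P}; candidates ⊆ {G,H,R,T}.
size 0: {}; under {} N still reaches {G,H,P,R,T} ∋ P.
{G}: N⊥P given {G} in G with N→· removed — back-door holds.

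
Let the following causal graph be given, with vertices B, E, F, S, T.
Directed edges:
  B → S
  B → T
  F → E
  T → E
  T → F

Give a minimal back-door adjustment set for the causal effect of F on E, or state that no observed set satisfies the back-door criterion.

F→E: minimal back-door set {T}.

desc(F)\{F}={E}; candidates ⊆ {B,S,T}.
size 0: {}; under {} F still reaches {B,E,S,T} ∋ E.
{T}: F⊥E given {T} in G with F→· removed — back-door holds.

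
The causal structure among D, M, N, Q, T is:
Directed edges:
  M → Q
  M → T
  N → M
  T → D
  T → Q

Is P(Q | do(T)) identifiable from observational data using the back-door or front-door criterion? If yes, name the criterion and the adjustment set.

desc(T)\{T}={D,Q}; candidates ⊆ {M,N}.
size 0: {}; under {} T still reaches {M,N,Q} ∋ Q.
{M}: T⊥Q given {M} in G with T→· removed — back-door holds.
P(Q|do(T)) = Σ_{M} P(Q|T,M)·P(M).

P(Q|do(T)): backdoor, adjust for {M}.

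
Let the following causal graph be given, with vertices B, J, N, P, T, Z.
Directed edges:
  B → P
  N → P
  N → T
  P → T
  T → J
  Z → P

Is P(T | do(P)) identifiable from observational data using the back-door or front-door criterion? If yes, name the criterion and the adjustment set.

desc(P)\{P}={J,T}; candidates ⊆ {B,N,Z}.
size 0: {}; under {} P still reaches {B,J,N,T,Z} ∋ T.
{N}: P⊥T given {N} in G with P→· removed — back-door holds.
P(T|do(P)) = Σ_{N} P(T|P,N)·P(N).

P(T|do(P)): backdoor, adjust for {N}.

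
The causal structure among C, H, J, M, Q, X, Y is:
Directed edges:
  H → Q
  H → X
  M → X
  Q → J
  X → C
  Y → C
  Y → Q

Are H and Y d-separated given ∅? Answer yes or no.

Yes — H ⊥ Y | ∅.

Bayes-Ball from H | ∅ reaches {C,J,Q,X}.
Y ∉ reach(H|∅) ⇒ H ⊥ Y | ∅.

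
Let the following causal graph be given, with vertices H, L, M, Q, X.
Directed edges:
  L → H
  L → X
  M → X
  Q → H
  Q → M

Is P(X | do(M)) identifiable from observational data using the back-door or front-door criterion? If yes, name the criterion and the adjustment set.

P(X|do(M)): backdoor, adjust for ∅.

desc(M)\{M}={X}; candidates ⊆ {H,L,Q}.
∅: M⊥X given ∅ in G with M→· removed — back-door holds.
P(X|do(M)) = P(X|M) — no adjustment needed.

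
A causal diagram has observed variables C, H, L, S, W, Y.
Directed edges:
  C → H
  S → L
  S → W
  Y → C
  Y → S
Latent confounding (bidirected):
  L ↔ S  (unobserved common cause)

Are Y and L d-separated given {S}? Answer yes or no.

No — Y and L are d-connected given {S}.

Bayes-Ball from Y | {S} reaches {C,H,L}.
L ∈ reach(Y|{S}) ⇒ Y ⊥̸ L | {S}.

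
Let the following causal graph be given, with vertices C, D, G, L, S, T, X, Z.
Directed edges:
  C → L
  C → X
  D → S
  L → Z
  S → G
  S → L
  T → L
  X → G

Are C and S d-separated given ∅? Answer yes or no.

Bayes-Ball from C | ∅ reaches {G,L,X,Z}.
S ∉ reach(C|∅) ⇒ C ⊥ S | ∅.

Yes — C ⊥ S | ∅.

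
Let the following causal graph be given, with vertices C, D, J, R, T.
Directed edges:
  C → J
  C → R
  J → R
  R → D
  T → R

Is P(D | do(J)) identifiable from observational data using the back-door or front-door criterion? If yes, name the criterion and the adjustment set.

desc(J)\{J}={D,R}; candidates ⊆ {C,T}.
size 0: {}; under {} J still reaches {C,D,R} ∋ D.
{C}: J⊥D given {C} in G with J→· removed — back-door holds.
P(D|do(J)) = Σ_{C} P(D|J,C)·P(C).

P(D|do(J)): backdoor, adjust for {C}.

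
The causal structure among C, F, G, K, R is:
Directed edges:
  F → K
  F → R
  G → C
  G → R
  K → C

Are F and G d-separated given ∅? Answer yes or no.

Yes — F ⊥ G | ∅.

Bayes-Ball from F | ∅ reaches {C,K,R}.
G ∉ reach(F|∅) ⇒ F ⊥ G | ∅.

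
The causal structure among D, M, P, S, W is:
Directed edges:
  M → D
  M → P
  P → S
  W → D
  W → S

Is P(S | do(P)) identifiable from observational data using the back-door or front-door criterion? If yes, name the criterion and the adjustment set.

desc(P)\{P}={S}; candidates ⊆ {D,M,W}.
∅: P⊥S given ∅ in G with P→· removed — back-door holds.
P(S|do(P)) = P(S|P) — no adjustment needed.

P(S|do(P)): backdoor, adjust for ∅.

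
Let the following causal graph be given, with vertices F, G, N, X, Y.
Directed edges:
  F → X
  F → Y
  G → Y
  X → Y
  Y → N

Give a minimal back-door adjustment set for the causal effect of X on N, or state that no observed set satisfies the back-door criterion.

X→N: minimal back-door set {F}.

desc(X)\{X}={N,Y}; candidates ⊆ {F,G}.
size 0: {}; under {} X still reaches {F,N,Y} ∋ N.
{F}: X⊥N given {F} in G with X→· removed — back-door holds.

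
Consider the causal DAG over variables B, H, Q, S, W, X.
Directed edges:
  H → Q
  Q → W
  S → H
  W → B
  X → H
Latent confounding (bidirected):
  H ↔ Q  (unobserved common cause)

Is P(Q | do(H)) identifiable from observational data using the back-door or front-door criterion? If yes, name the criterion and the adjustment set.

P(Q|do(H)): not identifiable (no BD/FD set).

desc(H)\{H}={B,Q,W}; candidates ⊆ {S,X}.
H↔Q: latent back-door arc(s) into H.
size 0: {}; under {} H still reaches {B,Q,S,W,X} ∋ Q.
size 1: {S}, {X}; under {S} H still reaches {B,Q,W,X} ∋ Q.
size 2: {S,X}; under {S,X} H still reaches {B,Q,W} ∋ Q.
H↔Q cannot be blocked by any observed set — no back-door set.
No mediator lies on a directed H→…→Q path.
Neither criterion identifies P(Q|do(H)) in this graph.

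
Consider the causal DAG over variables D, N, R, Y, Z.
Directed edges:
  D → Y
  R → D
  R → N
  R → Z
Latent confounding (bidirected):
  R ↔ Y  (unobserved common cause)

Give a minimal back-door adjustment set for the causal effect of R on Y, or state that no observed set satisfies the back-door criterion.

R→Y: no observed back-door set.

desc(R)\{R}={D,N,Y,Z}; candidates ⊆ {—}.
R↔Y: latent back-door arc(s) into R.
size 0: {}; under {} R still reaches {Y} ∋ Y.
R↔Y cannot be blocked by any observed set — no back-door set.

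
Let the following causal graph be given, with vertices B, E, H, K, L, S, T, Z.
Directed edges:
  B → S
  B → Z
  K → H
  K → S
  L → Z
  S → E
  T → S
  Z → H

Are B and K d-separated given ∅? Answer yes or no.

Yes — B ⊥ K | ∅.

Bayes-Ball from B | ∅ reaches {E,H,S,Z}.
K ∉ reach(B|∅) ⇒ B ⊥ K | ∅.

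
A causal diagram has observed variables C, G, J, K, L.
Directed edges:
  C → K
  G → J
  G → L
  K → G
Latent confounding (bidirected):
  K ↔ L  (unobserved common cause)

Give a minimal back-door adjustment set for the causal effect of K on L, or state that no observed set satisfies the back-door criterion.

K→L: no observed back-door set.

desc(K)\{K}={G,J,L}; candidates ⊆ {C}.
K↔L: latent back-door arc(s) into K.
size 0: {}; under {} K still reaches {C,L} ∋ L.
size 1: {C}; under {C} K still reaches {L} ∋ L.
K↔L cannot be blocked by any observed set — no back-door set.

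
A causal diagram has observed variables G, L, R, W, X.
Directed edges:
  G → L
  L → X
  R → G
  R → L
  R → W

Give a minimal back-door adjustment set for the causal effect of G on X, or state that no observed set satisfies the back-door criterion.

desc(G)\{G}={L,X}; candidates ⊆ {R,W}.
size 0: {}; under {} G still reaches {L,R,W,X} ∋ X.
{R}: G⊥X given {R} in G with G→· removed — back-door holds.

G→X: minimal back-door set {R}.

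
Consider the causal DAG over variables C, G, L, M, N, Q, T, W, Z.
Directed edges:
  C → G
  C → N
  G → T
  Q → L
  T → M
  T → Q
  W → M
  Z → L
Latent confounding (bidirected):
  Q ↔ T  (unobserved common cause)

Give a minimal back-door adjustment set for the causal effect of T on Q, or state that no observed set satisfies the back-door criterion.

desc(T)\{T}={L,M,Q}; candidates ⊆ {C,G,N,W,Z}.
T↔Q: latent back-door arc(s) into T.
size 0: {}; under {} T still reaches {C,G,L,N,Q} ∋ Q.
size 1: {C}, {G}, {N} …(+2); under {C} T still reaches {G,L,Q} ∋ Q.
size 2: {C,G}, {C,N}, {C,W} …(+7); under {C,G} T still reaches {L,Q} ∋ Q.
T↔Q cannot be blocked by any observed set — no back-door set.

T→Q: no observed back-door set.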